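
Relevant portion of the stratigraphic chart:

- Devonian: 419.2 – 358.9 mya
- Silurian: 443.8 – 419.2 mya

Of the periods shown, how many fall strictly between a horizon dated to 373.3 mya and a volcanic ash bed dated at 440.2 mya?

0

Checking each listed span, none has both start < 440.2 Ma and end > 373.3 Ma — every period straddles one of the two dates or lies outside them — so the count is 0.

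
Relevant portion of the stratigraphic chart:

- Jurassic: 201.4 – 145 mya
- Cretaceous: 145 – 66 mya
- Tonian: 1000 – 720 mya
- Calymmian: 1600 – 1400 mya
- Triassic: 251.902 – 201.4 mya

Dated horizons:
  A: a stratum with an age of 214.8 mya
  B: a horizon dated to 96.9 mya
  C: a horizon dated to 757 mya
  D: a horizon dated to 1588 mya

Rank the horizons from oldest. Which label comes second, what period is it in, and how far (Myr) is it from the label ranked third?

Larger Ma means older, so oldest first: D 1588 > C 757 > A 214.8 > B 96.9.
Counting 2 along gives C (757 Ma); the excerpt puts that inside the Tonian, 1000–720 Ma.
Next in line is A (214.8 Ma), and 757 − 214.8 = 542.2 Myr.

C, in the Tonian; 542.2 million years to A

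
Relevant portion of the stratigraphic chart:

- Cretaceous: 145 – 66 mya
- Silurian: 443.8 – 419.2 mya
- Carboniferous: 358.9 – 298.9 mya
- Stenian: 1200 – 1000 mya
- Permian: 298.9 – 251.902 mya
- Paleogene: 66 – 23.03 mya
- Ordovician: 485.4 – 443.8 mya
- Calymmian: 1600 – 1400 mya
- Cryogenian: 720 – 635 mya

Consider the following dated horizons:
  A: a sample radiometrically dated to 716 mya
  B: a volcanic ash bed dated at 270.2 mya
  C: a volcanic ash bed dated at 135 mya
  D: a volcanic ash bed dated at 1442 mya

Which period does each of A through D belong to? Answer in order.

A: 716 Ma lies in 720–635 Ma, so Cryogenian.
B: 270.2 Ma lies in 298.9–251.902 Ma, so Permian.
C: 135 Ma lies in 145–66 Ma, so Cretaceous.
D: 1442 Ma lies in 1600–1400 Ma, so Calymmian.

A — Cryogenian; B — Permian; C — Cretaceous; D — Calymmian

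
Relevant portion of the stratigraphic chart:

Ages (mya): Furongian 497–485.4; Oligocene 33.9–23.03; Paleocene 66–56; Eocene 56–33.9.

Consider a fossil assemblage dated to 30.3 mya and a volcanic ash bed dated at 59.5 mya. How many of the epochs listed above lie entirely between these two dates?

59.5 Ma sits inside the Paleocene (66–56) and 30.3 Ma inside the Oligocene (33.9–23.03); neither of those is wholly between the two dates.
The listed epochs lying completely between them are Eocene — 1 in all.

1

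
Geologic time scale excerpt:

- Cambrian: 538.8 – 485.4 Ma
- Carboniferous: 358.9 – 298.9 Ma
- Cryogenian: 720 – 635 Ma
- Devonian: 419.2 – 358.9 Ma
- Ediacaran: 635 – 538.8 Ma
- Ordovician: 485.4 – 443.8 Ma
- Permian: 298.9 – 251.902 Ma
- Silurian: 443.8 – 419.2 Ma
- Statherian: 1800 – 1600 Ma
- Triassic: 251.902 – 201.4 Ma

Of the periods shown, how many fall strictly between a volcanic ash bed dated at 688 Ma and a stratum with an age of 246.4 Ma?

7

The older date is 688 Ma and the younger is 246.4 Ma.
Periods with start < 688 and end > 246.4 Ma: Ediacaran (635–538.8), Cambrian (538.8–485.4), Ordovician (485.4–443.8), Silurian (443.8–419.2), Devonian (419.2–358.9), Carboniferous (358.9–298.9), Permian (298.9–251.902).
That is 7 complete periods.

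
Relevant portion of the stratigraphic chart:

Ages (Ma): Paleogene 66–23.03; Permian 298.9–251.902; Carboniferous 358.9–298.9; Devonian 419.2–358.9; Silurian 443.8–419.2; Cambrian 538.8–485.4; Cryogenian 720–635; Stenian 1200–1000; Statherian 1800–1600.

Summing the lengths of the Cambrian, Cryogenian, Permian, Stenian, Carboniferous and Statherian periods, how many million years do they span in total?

645.398 million years

Duration is start − end for each: (538.8 − 485.4) + (720 − 635) + (298.9 − 251.902) + (1200 − 1000) + (358.9 − 298.9) + (1800 − 1600).
That is 53.4 + 85 + 46.998 + 200 + 60 + 200, which totals 645.398 million years.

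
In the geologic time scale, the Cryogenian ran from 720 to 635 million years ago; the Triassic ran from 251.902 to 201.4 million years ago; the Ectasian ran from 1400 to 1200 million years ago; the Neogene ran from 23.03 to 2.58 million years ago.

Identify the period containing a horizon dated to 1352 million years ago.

Ectasian

1352 Ma lies between 1400 and 1200 Ma, so it falls in the Ectasian.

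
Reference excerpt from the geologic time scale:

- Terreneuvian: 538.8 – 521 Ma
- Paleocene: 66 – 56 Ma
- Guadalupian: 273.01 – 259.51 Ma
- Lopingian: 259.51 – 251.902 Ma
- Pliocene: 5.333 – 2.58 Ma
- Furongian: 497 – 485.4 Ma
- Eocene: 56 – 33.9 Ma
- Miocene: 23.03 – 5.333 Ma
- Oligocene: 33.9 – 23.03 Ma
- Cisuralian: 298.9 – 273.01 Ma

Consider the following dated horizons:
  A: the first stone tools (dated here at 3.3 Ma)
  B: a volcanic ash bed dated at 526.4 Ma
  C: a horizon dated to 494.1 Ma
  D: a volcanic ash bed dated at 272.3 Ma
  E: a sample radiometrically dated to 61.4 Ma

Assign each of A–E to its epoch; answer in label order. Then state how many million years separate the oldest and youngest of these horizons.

A — Pliocene; B — Terreneuvian; C — Furongian; D — Guadalupian; E — Paleocene; span 523.1 million years

Match each age against the start–end ranges in the excerpt: A = 3.3 Ma → Pliocene (5.333–2.58); B = 526.4 Ma → Terreneuvian (538.8–521); C = 494.1 Ma → Furongian (497–485.4); D = 272.3 Ma → Guadalupian (273.01–259.51); E = 61.4 Ma → Paleocene (66–56).
The largest age is 526.4 Ma and the smallest is 3.3 Ma; their difference is 523.1 Myr.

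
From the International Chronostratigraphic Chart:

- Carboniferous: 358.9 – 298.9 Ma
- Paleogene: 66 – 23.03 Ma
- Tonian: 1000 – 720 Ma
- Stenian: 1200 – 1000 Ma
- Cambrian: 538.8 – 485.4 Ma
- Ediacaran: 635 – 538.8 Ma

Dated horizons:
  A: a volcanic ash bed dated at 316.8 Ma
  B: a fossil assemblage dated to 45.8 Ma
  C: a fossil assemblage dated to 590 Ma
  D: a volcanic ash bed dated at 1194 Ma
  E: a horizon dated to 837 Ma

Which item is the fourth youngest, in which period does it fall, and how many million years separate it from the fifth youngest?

E, in the Tonian; 357 million years to D

Smaller Ma means younger, so youngest first: B 45.8 < A 316.8 < C 590 < E 837 < D 1194.
Counting 4 along gives E (837 Ma); the excerpt puts that inside the Tonian, 1000–720 Ma.
Next in line is D (1194 Ma), and 1194 − 837 = 357 Myr.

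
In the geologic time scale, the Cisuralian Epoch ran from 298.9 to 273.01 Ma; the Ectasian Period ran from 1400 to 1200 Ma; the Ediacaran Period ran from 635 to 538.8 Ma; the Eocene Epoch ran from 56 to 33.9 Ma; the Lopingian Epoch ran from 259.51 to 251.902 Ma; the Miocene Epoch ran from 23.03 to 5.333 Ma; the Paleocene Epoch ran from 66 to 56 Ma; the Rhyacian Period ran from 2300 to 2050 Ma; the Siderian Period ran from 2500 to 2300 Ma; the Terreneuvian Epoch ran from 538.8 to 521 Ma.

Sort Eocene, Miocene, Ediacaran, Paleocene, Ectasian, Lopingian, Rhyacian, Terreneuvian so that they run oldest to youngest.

The oldest of these is Rhyacian (starts 2300 Ma) and the youngest is Miocene (ends 5.333 Ma).
In between, by decreasing start age: Ectasian (1400), Ediacaran (635), Terreneuvian (538.8), Lopingian (259.51), Paleocene (66), Eocene (56).

Rhyacian, then Ectasian, then Ediacaran, then Terreneuvian, then Lopingian, then Paleocene, then Eocene, then Miocene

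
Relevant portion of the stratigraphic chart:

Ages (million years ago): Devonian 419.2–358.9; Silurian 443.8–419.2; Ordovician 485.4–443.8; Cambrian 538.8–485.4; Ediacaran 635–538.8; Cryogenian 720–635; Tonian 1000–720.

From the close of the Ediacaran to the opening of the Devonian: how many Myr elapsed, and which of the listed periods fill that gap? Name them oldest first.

The Ediacaran closes at 538.8 Ma and the Devonian opens at 419.2 Ma, so the interval is 538.8 − 419.2 = 119.6 Myr.
A period fits inside if it starts at or after 538.8 Ma and ends at or before 419.2 Ma; oldest first that gives Cambrian, Ordovician, Silurian.

119.6 million years; Cambrian, Ordovician, Silurian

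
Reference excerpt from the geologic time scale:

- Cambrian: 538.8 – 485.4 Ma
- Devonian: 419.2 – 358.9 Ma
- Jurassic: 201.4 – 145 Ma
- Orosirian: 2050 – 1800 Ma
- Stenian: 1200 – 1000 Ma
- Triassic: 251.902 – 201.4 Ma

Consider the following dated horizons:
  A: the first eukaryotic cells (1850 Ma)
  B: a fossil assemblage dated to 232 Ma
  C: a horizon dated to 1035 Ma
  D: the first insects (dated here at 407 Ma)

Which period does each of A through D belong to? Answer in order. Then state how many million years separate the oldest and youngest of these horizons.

A — Orosirian; B — Triassic; C — Stenian; D — Devonian; span 1618 million years

Match each age against the start–end ranges in the excerpt: A = 1850 Ma → Orosirian (2050–1800); B = 232 Ma → Triassic (251.902–201.4); C = 1035 Ma → Stenian (1200–1000); D = 407 Ma → Devonian (419.2–358.9).
The largest age is 1850 Ma and the smallest is 232 Ma; their difference is 1618 Myr.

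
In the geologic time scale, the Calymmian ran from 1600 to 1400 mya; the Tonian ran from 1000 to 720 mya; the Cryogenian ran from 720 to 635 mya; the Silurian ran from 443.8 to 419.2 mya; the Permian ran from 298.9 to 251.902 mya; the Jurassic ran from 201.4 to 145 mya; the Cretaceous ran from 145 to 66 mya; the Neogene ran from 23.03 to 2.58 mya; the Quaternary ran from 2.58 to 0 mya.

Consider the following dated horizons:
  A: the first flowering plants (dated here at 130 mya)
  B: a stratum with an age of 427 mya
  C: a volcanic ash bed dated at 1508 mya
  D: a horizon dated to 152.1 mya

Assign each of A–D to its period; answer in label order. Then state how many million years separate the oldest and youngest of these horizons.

A — Cretaceous; B — Silurian; C — Calymmian; D — Jurassic; span 1378 million years

Match each age against the start–end ranges in the excerpt: A = 130 Ma → Cretaceous (145–66); B = 427 Ma → Silurian (443.8–419.2); C = 1508 Ma → Calymmian (1600–1400); D = 152.1 Ma → Jurassic (201.4–145).
The largest age is 1508 Ma and the smallest is 130 Ma; their difference is 1378 Myr.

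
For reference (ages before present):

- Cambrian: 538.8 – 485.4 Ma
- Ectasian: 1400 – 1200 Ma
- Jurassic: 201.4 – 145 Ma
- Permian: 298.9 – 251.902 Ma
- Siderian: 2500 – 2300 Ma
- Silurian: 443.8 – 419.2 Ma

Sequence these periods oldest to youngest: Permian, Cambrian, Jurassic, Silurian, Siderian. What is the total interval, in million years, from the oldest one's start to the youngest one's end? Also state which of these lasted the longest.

From the excerpt: Permian 298.9–251.902; Cambrian 538.8–485.4; Jurassic 201.4–145; Silurian 443.8–419.2; Siderian 2500–2300 (Ma).
Larger Ma is earlier, so the oldest is Siderian and the youngest is Jurassic; oldest to youngest: Siderian, Cambrian, Silurian, Permian, Jurassic.
Oldest start 2500 minus youngest end 145 gives 2355 Myr overall.
Individual lengths (start − end): Silurian 24.6; Permian 46.998; Jurassic 56.4; Siderian 200; Cambrian 53.4. The largest is Siderian at 200 Myr.

Siderian → Cambrian → Silurian → Permian → Jurassic; total span 2355 Myr; longest is Siderian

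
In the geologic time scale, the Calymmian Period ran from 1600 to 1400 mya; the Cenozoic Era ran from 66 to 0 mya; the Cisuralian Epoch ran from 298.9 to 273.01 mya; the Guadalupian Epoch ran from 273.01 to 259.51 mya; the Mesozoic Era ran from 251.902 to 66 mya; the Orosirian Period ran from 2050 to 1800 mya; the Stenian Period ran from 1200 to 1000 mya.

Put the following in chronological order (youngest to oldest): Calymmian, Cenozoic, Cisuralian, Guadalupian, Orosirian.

Cenozoic, then Guadalupian, then Cisuralian, then Calymmian, then Orosirian

Read off each span (Ma): Calymmian 1600–1400; Cenozoic 66–0; Cisuralian 298.9–273.01; Guadalupian 273.01–259.51; Orosirian 2050–1800.
Larger Ma is older, so oldest→youngest is Orosirian, Calymmian, Cisuralian, Guadalupian, Cenozoic; reverse it for youngest→oldest.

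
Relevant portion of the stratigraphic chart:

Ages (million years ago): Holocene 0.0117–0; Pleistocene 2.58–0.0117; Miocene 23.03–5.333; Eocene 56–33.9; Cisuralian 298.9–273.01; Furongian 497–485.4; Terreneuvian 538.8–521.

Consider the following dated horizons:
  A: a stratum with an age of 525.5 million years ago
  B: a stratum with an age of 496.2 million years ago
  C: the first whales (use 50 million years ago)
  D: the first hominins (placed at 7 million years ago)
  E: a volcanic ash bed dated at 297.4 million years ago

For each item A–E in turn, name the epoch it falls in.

A: 525.5 Ma lies in 538.8–521 Ma, so Terreneuvian.
B: 496.2 Ma lies in 497–485.4 Ma, so Furongian.
C: 50 Ma lies in 56–33.9 Ma, so Eocene.
D: 7 Ma lies in 23.03–5.333 Ma, so Miocene.
E: 297.4 Ma lies in 298.9–273.01 Ma, so Cisuralian.

A — Terreneuvian; B — Furongian; C — Eocene; D — Miocene; E — Cisuralian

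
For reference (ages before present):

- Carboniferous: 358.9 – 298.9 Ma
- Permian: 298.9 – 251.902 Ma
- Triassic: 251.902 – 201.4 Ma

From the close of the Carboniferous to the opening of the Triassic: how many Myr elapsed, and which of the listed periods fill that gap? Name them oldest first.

46.998 million years; Permian

End of Carboniferous = 298.9 Ma; start of Triassic = 251.902 Ma.
Gap = 298.9 − 251.902 = 46.998 Myr.
Periods wholly inside 298.9–251.902 Ma: Permian (298.9–251.902).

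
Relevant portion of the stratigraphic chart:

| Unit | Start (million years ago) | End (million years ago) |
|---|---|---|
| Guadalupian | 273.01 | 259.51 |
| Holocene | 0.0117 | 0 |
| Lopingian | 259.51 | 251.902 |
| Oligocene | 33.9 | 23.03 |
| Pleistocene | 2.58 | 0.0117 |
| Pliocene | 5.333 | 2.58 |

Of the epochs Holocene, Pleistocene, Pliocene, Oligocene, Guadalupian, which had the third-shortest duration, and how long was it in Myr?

Start − end for each: Holocene 0.0117 − 0 = 0.0117; Pleistocene 2.58 − 0.0117 = 2.5683; Pliocene 5.333 − 2.58 = 2.753; Oligocene 33.9 − 23.03 = 10.87; Guadalupian 273.01 − 259.51 = 13.5.
Ranking these from shortest: Holocene < Pleistocene < Pliocene < Oligocene < Guadalupian.
Position 3 in that ranking is Pliocene, which lasted 2.753 Myr.

Pliocene, 2.753 million years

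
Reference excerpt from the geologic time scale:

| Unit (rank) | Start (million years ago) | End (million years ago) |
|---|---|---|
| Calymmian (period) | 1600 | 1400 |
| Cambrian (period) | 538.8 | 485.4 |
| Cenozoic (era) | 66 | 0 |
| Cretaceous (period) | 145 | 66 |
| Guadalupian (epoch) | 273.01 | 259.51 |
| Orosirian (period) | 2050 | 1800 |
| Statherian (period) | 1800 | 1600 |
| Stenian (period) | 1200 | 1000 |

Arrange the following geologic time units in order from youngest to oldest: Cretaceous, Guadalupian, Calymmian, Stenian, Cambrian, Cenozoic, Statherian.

Cenozoic, then Cretaceous, then Guadalupian, then Cambrian, then Stenian, then Calymmian, then Statherian

The oldest of these is Statherian (starts 1800 Ma) and the youngest is Cenozoic (ends 0 Ma).
In between, by decreasing start age: Calymmian (1600), Stenian (1200), Cambrian (538.8), Guadalupian (273.01), Cretaceous (145).
Listing youngest first means reversing that sequence.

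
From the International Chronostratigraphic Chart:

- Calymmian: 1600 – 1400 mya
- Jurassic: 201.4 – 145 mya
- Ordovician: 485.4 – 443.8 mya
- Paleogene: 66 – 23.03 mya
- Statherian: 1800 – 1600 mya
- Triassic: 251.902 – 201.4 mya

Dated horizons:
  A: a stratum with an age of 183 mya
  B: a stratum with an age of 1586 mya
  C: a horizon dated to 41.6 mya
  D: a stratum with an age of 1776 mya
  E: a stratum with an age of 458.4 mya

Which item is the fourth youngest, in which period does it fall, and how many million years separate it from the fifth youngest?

B, in the Calymmian; 190 million years to D

Smaller Ma means younger, so youngest first: C 41.6 < A 183 < E 458.4 < B 1586 < D 1776.
Counting 4 along gives B (1586 Ma); the excerpt puts that inside the Calymmian, 1600–1400 Ma.
Next in line is D (1776 Ma), and 1776 − 1586 = 190 Myr.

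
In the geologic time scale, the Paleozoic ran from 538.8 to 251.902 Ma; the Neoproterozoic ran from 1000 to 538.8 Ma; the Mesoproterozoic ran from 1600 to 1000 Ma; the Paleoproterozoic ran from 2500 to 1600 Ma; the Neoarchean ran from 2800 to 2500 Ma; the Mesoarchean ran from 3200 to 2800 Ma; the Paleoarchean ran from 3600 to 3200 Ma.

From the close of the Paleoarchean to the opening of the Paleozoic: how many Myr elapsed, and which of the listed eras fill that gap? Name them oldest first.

End of Paleoarchean = 3200 Ma; start of Paleozoic = 538.8 Ma.
Gap = 3200 − 538.8 = 2661.2 Myr.
Eras wholly inside 3200–538.8 Ma: Mesoarchean (3200–2800), Neoarchean (2800–2500), Paleoproterozoic (2500–1600), Mesoproterozoic (1600–1000), Neoproterozoic (1000–538.8).

2661.2 million years; Mesoarchean, Neoarchean, Paleoproterozoic, Mesoproterozoic, Neoproterozoic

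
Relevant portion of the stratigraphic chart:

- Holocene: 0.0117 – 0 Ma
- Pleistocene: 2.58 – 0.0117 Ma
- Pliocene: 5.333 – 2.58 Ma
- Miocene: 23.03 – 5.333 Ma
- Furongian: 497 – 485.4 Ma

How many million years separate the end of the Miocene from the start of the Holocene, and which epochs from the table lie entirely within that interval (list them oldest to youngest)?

The Miocene closes at 5.333 Ma and the Holocene opens at 0.0117 Ma, so the interval is 5.333 − 0.0117 = 5.3213 Myr.
An epoch fits inside if it starts at or after 5.333 Ma and ends at or before 0.0117 Ma; oldest first that gives Pliocene, Pleistocene.

5.3213 million years; Pliocene, Pleistocene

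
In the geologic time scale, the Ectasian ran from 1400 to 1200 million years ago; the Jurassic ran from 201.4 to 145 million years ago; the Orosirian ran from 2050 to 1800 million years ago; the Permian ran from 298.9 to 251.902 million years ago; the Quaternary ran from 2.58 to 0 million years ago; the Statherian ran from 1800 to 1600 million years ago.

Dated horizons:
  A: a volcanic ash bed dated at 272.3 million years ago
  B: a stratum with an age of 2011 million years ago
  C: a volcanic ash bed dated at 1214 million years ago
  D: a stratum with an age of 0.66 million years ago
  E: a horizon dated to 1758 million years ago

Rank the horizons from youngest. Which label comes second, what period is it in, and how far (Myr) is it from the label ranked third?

Smaller Ma means younger, so youngest first: D 0.66 < A 272.3 < C 1214 < E 1758 < B 2011.
Counting 2 along gives A (272.3 Ma); the excerpt puts that inside the Permian, 298.9–251.902 Ma.
Next in line is C (1214 Ma), and 1214 − 272.3 = 941.7 Myr.

A, in the Permian; 941.7 million years to C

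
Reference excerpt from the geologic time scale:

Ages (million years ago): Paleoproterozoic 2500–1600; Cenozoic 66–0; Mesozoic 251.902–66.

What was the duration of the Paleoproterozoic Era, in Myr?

900 million years

2500 − 1600 = 900 million years.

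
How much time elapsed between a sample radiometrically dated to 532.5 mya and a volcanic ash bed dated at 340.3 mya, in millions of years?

532.5 − 340.3 = 192.2 million years.

192.2 million years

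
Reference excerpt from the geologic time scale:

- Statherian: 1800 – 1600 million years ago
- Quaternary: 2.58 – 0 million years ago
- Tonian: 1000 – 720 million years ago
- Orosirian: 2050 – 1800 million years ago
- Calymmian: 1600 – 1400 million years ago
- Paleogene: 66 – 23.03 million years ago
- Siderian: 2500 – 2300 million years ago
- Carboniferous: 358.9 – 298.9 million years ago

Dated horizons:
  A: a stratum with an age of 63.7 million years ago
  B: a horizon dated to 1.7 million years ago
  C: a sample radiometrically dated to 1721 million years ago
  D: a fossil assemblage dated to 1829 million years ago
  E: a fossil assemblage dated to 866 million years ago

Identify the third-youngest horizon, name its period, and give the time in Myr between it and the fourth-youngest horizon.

E, in the Tonian; 855 million years to C

Sorted youngest-first by Ma: B (1.7), A (63.7), E (866), C (1721), D (1829).
The third youngest is E at 866 Ma, which lies in 1000–720 Ma: the Tonian.
The fourth youngest is C at 1721 Ma; separation = |866 − 1721| = 855 Myr.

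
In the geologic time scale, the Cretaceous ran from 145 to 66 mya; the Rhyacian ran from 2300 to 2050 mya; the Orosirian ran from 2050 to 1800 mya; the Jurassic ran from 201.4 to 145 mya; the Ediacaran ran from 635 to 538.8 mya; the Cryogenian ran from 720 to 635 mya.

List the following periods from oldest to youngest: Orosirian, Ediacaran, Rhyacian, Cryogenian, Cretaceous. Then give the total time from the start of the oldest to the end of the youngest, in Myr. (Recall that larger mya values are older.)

Rhyacian → Orosirian → Cryogenian → Ediacaran → Cretaceous; total span 2234 Myr

From the excerpt: Orosirian 2050–1800; Ediacaran 635–538.8; Rhyacian 2300–2050; Cryogenian 720–635; Cretaceous 145–66 (Ma).
Larger Ma is earlier, so the oldest is Rhyacian and the youngest is Cretaceous; oldest to youngest: Rhyacian, Orosirian, Cryogenian, Ediacaran, Cretaceous.
Oldest start 2300 minus youngest end 66 gives 2234 Myr overall.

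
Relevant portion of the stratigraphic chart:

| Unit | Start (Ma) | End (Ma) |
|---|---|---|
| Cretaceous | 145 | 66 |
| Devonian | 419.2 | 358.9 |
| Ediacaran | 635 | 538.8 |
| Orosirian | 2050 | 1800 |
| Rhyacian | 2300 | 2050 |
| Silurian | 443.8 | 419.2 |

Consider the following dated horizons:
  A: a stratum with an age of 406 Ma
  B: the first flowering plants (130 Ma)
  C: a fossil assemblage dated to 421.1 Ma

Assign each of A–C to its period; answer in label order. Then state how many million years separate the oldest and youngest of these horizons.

A — Devonian; B — Cretaceous; C — Silurian; span 291.1 million years

Match each age against the start–end ranges in the excerpt: A = 406 Ma → Devonian (419.2–358.9); B = 130 Ma → Cretaceous (145–66); C = 421.1 Ma → Silurian (443.8–419.2).
The largest age is 421.1 Ma and the smallest is 130 Ma; their difference is 291.1 Myr.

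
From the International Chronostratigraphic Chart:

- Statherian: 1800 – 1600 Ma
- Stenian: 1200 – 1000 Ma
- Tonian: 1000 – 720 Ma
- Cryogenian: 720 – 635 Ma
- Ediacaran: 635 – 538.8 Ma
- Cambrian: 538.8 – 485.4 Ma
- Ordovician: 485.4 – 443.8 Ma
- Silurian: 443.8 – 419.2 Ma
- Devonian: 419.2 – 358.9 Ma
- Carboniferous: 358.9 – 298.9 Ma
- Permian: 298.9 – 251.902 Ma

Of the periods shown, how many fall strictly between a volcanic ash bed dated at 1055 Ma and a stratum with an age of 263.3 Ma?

8

1055 Ma sits inside the Stenian (1200–1000) and 263.3 Ma inside the Permian (298.9–251.902); neither of those is wholly between the two dates.
The listed periods lying completely between them are Tonian, Cryogenian, Ediacaran, Cambrian, Ordovician, Silurian, Devonian, Carboniferous — 8 in all.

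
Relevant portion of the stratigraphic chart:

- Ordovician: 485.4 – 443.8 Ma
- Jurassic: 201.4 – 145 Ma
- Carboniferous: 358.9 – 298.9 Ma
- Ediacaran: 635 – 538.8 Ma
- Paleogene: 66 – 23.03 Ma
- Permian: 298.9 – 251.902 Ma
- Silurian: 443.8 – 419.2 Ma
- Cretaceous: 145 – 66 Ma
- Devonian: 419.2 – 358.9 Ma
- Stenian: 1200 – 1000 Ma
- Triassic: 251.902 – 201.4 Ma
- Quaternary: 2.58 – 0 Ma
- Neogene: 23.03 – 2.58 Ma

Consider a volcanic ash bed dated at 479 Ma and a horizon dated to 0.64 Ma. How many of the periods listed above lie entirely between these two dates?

The older date is 479 Ma and the younger is 0.64 Ma.
Periods with start < 479 and end > 0.64 Ma: Silurian (443.8–419.2), Devonian (419.2–358.9), Carboniferous (358.9–298.9), Permian (298.9–251.902), Triassic (251.902–201.4), Jurassic (201.4–145), Cretaceous (145–66), Paleogene (66–23.03), Neogene (23.03–2.58).
That is 9 complete periods.

9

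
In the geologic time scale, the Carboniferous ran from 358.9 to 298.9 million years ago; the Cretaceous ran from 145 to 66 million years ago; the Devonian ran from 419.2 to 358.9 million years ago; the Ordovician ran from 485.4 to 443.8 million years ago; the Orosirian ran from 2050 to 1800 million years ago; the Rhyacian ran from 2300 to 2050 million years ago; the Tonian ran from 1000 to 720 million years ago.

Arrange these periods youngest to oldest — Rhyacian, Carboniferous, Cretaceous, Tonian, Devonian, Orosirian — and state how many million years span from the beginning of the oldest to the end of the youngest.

Start ages (Ma): Rhyacian 2300, Orosirian 2050, Tonian 1000, Devonian 419.2, Carboniferous 358.9, Cretaceous 145.
Ordered youngest to oldest: Cretaceous, Carboniferous, Devonian, Tonian, Orosirian, Rhyacian.
Span = 2300 − 66 = 2234 Myr.

Cretaceous → Carboniferous → Devonian → Tonian → Orosirian → Rhyacian; total span 2234 Myr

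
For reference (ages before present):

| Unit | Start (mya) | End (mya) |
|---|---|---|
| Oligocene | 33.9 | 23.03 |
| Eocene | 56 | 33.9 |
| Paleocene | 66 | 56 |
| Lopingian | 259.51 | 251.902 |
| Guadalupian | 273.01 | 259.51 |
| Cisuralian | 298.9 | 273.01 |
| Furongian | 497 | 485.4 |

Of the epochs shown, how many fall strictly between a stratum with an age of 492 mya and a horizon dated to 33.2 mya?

5

The older date is 492 Ma and the younger is 33.2 Ma.
Epochs with start < 492 and end > 33.2 Ma: Cisuralian (298.9–273.01), Guadalupian (273.01–259.51), Lopingian (259.51–251.902), Paleocene (66–56), Eocene (56–33.9).
That is 5 complete epochs.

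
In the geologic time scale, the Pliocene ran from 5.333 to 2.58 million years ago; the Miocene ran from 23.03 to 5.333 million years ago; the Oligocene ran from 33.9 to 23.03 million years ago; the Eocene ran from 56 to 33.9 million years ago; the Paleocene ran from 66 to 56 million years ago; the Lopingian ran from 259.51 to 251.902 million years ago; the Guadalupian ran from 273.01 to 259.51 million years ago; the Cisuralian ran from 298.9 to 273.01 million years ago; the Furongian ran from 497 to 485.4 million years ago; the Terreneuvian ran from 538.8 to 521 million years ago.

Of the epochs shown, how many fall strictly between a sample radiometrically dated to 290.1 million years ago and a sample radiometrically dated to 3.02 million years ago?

6

The older date is 290.1 Ma and the younger is 3.02 Ma.
Epochs with start < 290.1 and end > 3.02 Ma: Guadalupian (273.01–259.51), Lopingian (259.51–251.902), Paleocene (66–56), Eocene (56–33.9), Oligocene (33.9–23.03), Miocene (23.03–5.333).
That is 6 complete epochs.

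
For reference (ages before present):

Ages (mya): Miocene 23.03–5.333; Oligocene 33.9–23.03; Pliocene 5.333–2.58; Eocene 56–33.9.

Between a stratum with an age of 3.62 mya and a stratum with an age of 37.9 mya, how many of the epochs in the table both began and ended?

37.9 Ma sits inside the Eocene (56–33.9) and 3.62 Ma inside the Pliocene (5.333–2.58); neither of those is wholly between the two dates.
The listed epochs lying completely between them are Oligocene, Miocene — 2 in all.

2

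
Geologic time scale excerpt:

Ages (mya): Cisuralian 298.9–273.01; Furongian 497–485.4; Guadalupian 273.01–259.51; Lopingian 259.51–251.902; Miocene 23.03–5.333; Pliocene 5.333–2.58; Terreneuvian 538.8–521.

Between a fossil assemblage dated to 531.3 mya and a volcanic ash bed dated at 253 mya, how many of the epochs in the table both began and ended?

3

531.3 Ma sits inside the Terreneuvian (538.8–521) and 253 Ma inside the Lopingian (259.51–251.902); neither of those is wholly between the two dates.
The listed epochs lying completely between them are Furongian, Cisuralian, Guadalupian — 3 in all.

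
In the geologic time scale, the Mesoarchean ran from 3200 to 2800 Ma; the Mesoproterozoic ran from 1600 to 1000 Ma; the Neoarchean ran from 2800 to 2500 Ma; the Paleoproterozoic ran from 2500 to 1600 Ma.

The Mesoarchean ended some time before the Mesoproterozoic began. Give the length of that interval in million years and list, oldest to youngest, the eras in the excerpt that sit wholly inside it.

1200 million years; Neoarchean, Paleoproterozoic

End of Mesoarchean = 2800 Ma; start of Mesoproterozoic = 1600 Ma.
Gap = 2800 − 1600 = 1200 Myr.
Eras wholly inside 2800–1600 Ma: Neoarchean (2800–2500), Paleoproterozoic (2500–1600).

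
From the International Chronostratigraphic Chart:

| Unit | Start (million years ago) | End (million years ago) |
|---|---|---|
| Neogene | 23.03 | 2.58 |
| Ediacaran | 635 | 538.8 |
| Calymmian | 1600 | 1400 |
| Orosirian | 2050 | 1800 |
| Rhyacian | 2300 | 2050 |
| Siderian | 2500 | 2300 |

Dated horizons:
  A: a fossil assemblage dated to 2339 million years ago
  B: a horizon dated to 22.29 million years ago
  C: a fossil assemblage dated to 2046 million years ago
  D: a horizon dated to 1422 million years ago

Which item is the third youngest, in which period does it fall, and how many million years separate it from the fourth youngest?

C, in the Orosirian; 293 million years to A

Sorted youngest-first by Ma: B (22.29), D (1422), C (2046), A (2339).
The third youngest is C at 2046 Ma, which lies in 2050–1800 Ma: the Orosirian.
The fourth youngest is A at 2339 Ma; separation = |2046 − 2339| = 293 Myr.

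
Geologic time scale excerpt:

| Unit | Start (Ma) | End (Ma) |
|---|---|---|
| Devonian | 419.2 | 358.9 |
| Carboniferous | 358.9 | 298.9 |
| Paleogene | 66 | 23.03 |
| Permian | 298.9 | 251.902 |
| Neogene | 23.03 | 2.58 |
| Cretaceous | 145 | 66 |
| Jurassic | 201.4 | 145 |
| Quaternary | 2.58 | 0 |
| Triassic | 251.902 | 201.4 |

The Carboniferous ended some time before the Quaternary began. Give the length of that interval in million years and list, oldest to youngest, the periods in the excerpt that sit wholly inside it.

296.32 million years; Permian, Triassic, Jurassic, Cretaceous, Paleogene, Neogene

End of Carboniferous = 298.9 Ma; start of Quaternary = 2.58 Ma.
Gap = 298.9 − 2.58 = 296.32 Myr.
Periods wholly inside 298.9–2.58 Ma: Permian (298.9–251.902), Triassic (251.902–201.4), Jurassic (201.4–145), Cretaceous (145–66), Paleogene (66–23.03), Neogene (23.03–2.58).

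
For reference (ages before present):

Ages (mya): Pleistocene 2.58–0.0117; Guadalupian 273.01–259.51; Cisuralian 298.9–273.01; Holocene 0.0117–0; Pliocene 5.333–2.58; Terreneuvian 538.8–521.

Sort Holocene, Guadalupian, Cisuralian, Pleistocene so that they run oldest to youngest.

The oldest of these is Cisuralian (starts 298.9 Ma) and the youngest is Holocene (ends 0 Ma).
In between, by decreasing start age: Guadalupian (273.01), Pleistocene (2.58).

Cisuralian → Guadalupian → Pleistocene → Holocene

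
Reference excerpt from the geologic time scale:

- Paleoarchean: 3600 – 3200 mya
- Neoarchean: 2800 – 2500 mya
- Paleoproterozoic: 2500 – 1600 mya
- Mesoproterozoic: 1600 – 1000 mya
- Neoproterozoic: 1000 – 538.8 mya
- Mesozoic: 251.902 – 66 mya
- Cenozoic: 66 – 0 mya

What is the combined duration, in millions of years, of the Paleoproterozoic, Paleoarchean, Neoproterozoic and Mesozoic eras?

Duration is start − end for each: (2500 − 1600) + (3600 − 3200) + (1000 − 538.8) + (251.902 − 66).
That is 900 + 400 + 461.2 + 185.902, which totals 1947.102 million years.

1947.102 million years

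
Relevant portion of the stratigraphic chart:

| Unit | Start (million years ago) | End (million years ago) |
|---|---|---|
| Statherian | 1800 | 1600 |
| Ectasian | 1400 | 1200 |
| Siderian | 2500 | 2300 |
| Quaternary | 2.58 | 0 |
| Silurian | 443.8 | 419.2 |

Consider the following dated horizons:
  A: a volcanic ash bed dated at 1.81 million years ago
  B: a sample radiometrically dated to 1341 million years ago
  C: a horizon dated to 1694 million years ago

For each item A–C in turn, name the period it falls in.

A — Quaternary; B — Ectasian; C — Statherian

Match each age against the start–end ranges in the excerpt: A = 1.81 Ma → Quaternary (2.58–0); B = 1341 Ma → Ectasian (1400–1200); C = 1694 Ma → Statherian (1800–1600).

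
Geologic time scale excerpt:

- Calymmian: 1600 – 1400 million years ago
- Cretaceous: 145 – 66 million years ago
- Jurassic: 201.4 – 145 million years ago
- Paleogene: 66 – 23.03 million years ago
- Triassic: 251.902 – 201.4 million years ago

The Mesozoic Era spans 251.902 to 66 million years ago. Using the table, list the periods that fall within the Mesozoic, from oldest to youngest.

Periods with both bounds inside 251.902–66 Ma: Triassic (251.902–201.4), Jurassic (201.4–145), Cretaceous (145–66).

Triassic, Jurassic, Cretaceous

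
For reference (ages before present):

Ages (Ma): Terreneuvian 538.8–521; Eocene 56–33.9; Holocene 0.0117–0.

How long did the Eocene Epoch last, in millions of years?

56 − 33.9 = 22.1 million years.

22.1 million years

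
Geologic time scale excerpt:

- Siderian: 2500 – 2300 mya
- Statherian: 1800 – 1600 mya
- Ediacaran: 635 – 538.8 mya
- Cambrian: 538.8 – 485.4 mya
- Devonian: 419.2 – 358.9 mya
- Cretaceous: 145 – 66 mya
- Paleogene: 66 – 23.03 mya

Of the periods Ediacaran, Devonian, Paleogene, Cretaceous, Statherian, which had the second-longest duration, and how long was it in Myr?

Ediacaran, 96.2 million years

Durations: Ediacaran 96.2; Devonian 60.3; Paleogene 42.97; Cretaceous 79; Statherian 200 Myr.
Sorted longest-first: Statherian (200), Ediacaran (96.2), Cretaceous (79), Devonian (60.3), Paleogene (42.97).
The second longest is Ediacaran at 96.2 Myr.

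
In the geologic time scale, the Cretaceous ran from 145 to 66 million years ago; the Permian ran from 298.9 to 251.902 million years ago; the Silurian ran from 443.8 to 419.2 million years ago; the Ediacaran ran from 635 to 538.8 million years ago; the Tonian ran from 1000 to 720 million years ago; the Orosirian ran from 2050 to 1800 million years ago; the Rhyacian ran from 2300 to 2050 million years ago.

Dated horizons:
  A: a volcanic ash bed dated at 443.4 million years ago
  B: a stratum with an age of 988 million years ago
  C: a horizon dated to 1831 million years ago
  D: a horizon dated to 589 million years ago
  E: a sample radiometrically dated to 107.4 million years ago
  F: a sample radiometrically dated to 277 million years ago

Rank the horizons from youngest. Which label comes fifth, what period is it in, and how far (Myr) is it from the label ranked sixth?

Smaller Ma means younger, so youngest first: E 107.4 < F 277 < A 443.4 < D 589 < B 988 < C 1831.
Counting 5 along gives B (988 Ma); the excerpt puts that inside the Tonian, 1000–720 Ma.
Next in line is C (1831 Ma), and 1831 − 988 = 843 Myr.

B, in the Tonian; 843 million years to C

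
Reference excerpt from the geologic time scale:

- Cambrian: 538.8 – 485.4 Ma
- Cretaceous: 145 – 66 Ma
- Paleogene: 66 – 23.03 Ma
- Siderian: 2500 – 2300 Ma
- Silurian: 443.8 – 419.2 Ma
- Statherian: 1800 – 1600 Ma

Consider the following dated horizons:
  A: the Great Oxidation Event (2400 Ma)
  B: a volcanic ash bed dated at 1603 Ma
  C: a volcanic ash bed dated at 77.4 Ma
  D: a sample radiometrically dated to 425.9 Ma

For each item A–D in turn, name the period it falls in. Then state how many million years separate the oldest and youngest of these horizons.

A: 2400 Ma lies in 2500–2300 Ma, so Siderian.
B: 1603 Ma lies in 1800–1600 Ma, so Statherian.
C: 77.4 Ma lies in 145–66 Ma, so Cretaceous.
D: 425.9 Ma lies in 443.8–419.2 Ma, so Silurian.
Oldest = 2400 Ma, youngest = 77.4 Ma → span 2322.6 Myr.

A — Siderian; B — Statherian; C — Cretaceous; D — Silurian; span 2322.6 million years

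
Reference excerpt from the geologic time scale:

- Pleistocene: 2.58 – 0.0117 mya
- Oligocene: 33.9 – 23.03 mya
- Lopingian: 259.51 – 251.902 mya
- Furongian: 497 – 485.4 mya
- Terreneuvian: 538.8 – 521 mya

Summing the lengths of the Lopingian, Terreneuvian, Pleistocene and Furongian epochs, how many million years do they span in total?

39.5763 million years

Each duration: Lopingian = 7.608; Terreneuvian = 17.8; Pleistocene = 2.5683; Furongian = 11.6.
Sum: 7.608 + 17.8 + 2.5683 + 11.6 = 39.5763 Myr.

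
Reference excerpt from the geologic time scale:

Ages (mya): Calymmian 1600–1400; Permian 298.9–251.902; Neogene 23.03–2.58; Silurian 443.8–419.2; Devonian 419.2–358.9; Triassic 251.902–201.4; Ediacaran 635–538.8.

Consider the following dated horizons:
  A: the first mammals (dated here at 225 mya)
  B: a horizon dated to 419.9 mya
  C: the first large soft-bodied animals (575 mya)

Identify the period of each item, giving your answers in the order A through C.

A — Triassic; B — Silurian; C — Ediacaran

Match each age against the start–end ranges in the excerpt: A = 225 Ma → Triassic (251.902–201.4); B = 419.9 Ma → Silurian (443.8–419.2); C = 575 Ma → Ediacaran (635–538.8).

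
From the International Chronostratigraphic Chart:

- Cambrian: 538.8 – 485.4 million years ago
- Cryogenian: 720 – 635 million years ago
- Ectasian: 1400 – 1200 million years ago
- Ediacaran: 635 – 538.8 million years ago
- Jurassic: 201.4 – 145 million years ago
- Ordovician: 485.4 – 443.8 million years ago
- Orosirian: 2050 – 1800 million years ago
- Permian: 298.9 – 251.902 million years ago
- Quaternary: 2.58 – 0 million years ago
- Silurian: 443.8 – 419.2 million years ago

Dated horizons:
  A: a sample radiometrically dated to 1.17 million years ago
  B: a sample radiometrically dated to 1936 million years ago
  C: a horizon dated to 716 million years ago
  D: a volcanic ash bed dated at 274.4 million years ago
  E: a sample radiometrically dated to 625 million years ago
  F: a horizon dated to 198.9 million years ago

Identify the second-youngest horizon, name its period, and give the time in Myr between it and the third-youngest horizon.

F, in the Jurassic; 75.5 million years to D

Sorted youngest-first by Ma: A (1.17), F (198.9), D (274.4), E (625), C (716), B (1936).
The second youngest is F at 198.9 Ma, which lies in 201.4–145 Ma: the Jurassic.
The third youngest is D at 274.4 Ma; separation = |198.9 − 274.4| = 75.5 Myr.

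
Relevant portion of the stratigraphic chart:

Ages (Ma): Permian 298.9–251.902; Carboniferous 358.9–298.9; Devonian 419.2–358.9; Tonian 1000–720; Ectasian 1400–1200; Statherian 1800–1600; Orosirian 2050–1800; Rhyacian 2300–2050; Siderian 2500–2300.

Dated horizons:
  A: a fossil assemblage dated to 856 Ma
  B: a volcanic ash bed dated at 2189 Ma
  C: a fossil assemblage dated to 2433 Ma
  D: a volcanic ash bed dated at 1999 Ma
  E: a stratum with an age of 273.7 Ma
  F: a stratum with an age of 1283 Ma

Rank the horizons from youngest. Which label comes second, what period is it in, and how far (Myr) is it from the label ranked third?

A, in the Tonian; 427 million years to F

Sorted youngest-first by Ma: E (273.7), A (856), F (1283), D (1999), B (2189), C (2433).
The second youngest is A at 856 Ma, which lies in 1000–720 Ma: the Tonian.
The third youngest is F at 1283 Ma; separation = |856 − 1283| = 427 Myr.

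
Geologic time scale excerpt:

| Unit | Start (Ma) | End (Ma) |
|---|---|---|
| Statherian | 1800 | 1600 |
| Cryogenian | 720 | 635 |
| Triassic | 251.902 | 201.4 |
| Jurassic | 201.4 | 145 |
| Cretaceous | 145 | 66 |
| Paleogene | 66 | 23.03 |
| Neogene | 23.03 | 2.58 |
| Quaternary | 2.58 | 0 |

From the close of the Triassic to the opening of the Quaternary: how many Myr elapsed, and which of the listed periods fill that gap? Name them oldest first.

End of Triassic = 201.4 Ma; start of Quaternary = 2.58 Ma.
Gap = 201.4 − 2.58 = 198.82 Myr.
Periods wholly inside 201.4–2.58 Ma: Jurassic (201.4–145), Cretaceous (145–66), Paleogene (66–23.03), Neogene (23.03–2.58).

198.82 million years; Jurassic, Cretaceous, Paleogene, Neogene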